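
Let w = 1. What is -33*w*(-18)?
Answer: 594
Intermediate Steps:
-33*w*(-18) = -33*(-18) = 594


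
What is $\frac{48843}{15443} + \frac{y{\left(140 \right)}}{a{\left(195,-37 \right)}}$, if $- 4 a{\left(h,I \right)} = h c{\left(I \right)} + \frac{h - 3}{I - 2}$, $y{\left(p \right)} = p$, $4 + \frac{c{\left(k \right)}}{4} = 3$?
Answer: $\frac{152704753}{39395093} \approx 3.8762$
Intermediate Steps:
$c{\left(k \right)} = -4$ ($c{\left(k \right)} = -16 + 4 \cdot 3 = -16 + 12 = -4$)
$a{\left(h,I \right)} = h - \frac{-3 + h}{4 \left(-2 + I\right)}$ ($a{\left(h,I \right)} = - \frac{h \left(-4\right) + \frac{h - 3}{I - 2}}{4} = - \frac{- 4 h + \frac{-3 + h}{-2 + I}}{4} = h - \frac{-3 + h}{4 \left(-2 + I\right)}$)
$\frac{48843}{15443} + \frac{y{\left(140 \right)}}{a{\left(195,-37 \right)}} = \frac{48843}{15443} + \frac{140}{\frac{1}{4} \frac{1}{-2 - 37} \left(3 - 1755 + 4 \left(-37\right) 195\right)} = 48843 \cdot \frac{1}{15443} + \frac{140}{\frac{1}{4} \frac{1}{-39} \left(3 - 1755 - 28860\right)} = \frac{48843}{15443} + \frac{140}{\frac{1}{4} \left(- \frac{1}{39}\right) \left(-30612\right)} = \frac{48843}{15443} + \frac{140}{\frac{2551}{13}} = \frac{48843}{15443} + 140 \cdot \frac{13}{2551} = \frac{48843}{15443} + \frac{1820}{2551} = \frac{152704753}{39395093}$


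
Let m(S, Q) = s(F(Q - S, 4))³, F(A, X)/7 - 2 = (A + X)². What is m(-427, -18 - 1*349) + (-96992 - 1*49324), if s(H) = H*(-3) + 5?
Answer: -637232689017193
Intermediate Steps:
F(A, X) = 14 + 7*(A + X)²
s(H) = 5 - 3*H (s(H) = -3*H + 5 = 5 - 3*H)
m(S, Q) = (-37 - 21*(4 + Q - S)²)³ (m(S, Q) = (5 - 3*(14 + 7*((Q - S) + 4)²))³ = (5 - 3*(14 + 7*(4 + Q - S)²))³ = (5 + (-42 - 21*(4 + Q - S)²))³ = (-37 - 21*(4 + Q - S)²)³)
m(-427, -18 - 1*349) + (-96992 - 1*49324) = -(37 + 21*(4 + (-18 - 1*349) - 1*(-427))²)³ + (-96992 - 1*49324) = -(37 + 21*(4 + (-18 - 349) + 427)²)³ + (-96992 - 49324) = -(37 + 21*(4 - 367 + 427)²)³ - 146316 = -(37 + 21*64²)³ - 146316 = -(37 + 21*4096)³ - 146316 = -(37 + 86016)³ - 146316 = -1*86053³ - 146316 = -1*637232688870877 - 146316 = -637232688870877 - 146316 = -637232689017193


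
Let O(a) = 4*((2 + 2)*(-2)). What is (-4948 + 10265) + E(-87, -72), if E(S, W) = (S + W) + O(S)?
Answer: 5126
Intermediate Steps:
O(a) = -32 (O(a) = 4*(4*(-2)) = 4*(-8) = -32)
E(S, W) = -32 + S + W (E(S, W) = (S + W) - 32 = -32 + S + W)
(-4948 + 10265) + E(-87, -72) = (-4948 + 10265) + (-32 - 87 - 72) = 5317 - 191 = 5126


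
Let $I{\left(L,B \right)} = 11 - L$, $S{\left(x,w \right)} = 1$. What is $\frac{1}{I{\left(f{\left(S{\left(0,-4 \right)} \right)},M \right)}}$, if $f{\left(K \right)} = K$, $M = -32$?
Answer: $\frac{1}{10} \approx 0.1$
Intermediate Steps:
$\frac{1}{I{\left(f{\left(S{\left(0,-4 \right)} \right)},M \right)}} = \frac{1}{11 - 1} = \frac{1}{10}$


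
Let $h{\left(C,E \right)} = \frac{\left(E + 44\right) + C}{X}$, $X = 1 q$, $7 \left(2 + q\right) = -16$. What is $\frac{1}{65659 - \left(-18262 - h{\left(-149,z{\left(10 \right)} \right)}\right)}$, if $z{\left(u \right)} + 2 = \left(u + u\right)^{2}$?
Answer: $\frac{30}{2515579} \approx 1.1926 \cdot 10^{-5}$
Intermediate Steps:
$q = - \frac{30}{7}$ ($q = -2 + \frac{1}{7} \left(-16\right) = -2 - \frac{16}{7} = - \frac{30}{7} \approx -4.2857$)
$X = - \frac{30}{7}$ ($X = 1 \left(- \frac{30}{7}\right) = - \frac{30}{7} \approx -4.2857$)
$z{\left(u \right)} = -2 + 4 u^{2}$ ($z{\left(u \right)} = -2 + \left(u + u\right)^{2} = -2 + \left(2 u\right)^{2} = -2 + 4 u^{2}$)
$h{\left(C,E \right)} = - \frac{154}{15} - \frac{7 C}{30} - \frac{7 E}{30}$ ($h{\left(C,E \right)} = \frac{\left(E + 44\right) + C}{- \frac{30}{7}} = \left(\left(44 + E\right) + C\right) \left(- \frac{7}{30}\right) = \left(44 + C + E\right) \left(- \frac{7}{30}\right) = - \frac{154}{15} - \frac{7 C}{30} - \frac{7 E}{30}$)
$\frac{1}{65659 - \left(-18262 - h{\left(-149,z{\left(10 \right)} \right)}\right)} = \frac{1}{65659 + \left(\left(\left(- \frac{154}{15} - - \frac{1043}{30} - \frac{7 \left(-2 + 4 \cdot 10^{2}\right)}{30}\right) + 19799\right) - 1537\right)} = \frac{1}{65659 + \left(\left(\left(- \frac{154}{15} + \frac{1043}{30} - \frac{7 \left(-2 + 4 \cdot 100\right)}{30}\right) + 19799\right) - 1537\right)} = \frac{1}{65659 + \left(\left(\left(- \frac{154}{15} + \frac{1043}{30} - \frac{7 \left(-2 + 400\right)}{30}\right) + 19799\right) - 1537\right)} = \frac{1}{65659 + \left(\left(\left(- \frac{154}{15} + \frac{1043}{30} - \frac{1393}{15}\right) + 19799\right) - 1537\right)} = \frac{1}{65659 + \left(\left(- \frac{2051}{30} + 19799\right) - 1537\right)} = \frac{1}{65659 + \left(\frac{591919}{30} - 1537\right)} = \frac{1}{65659 + \frac{545809}{30}} = \frac{1}{\frac{2515579}{30}} = \frac{30}{2515579}$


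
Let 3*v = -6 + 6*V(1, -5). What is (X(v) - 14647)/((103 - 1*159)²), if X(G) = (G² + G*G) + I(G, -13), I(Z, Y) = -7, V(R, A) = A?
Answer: -7183/1568 ≈ -4.5810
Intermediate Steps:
v = -12 (v = (-6 + 6*(-5))/3 = (-6 - 30)/3 = (⅓)*(-36) = -12)
X(G) = -7 + 2*G² (X(G) = (G² + G*G) - 7 = (G² + G²) - 7 = 2*G² - 7 = -7 + 2*G²)
(X(v) - 14647)/((103 - 1*159)²) = ((-7 + 2*(-12)²) - 14647)/((103 - 1*159)²) = ((-7 + 2*144) - 14647)/((103 - 159)²) = ((-7 + 288) - 14647)/((-56)²) = (281 - 14647)/3136 = -14366*1/3136 = -7183/1568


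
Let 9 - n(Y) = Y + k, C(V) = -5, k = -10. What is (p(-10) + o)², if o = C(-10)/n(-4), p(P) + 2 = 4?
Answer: 1681/529 ≈ 3.1777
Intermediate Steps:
n(Y) = 19 - Y (n(Y) = 9 - (Y - 10) = 9 - (-10 + Y) = 9 + (10 - Y) = 19 - Y)
p(P) = 2 (p(P) = -2 + 4 = 2)
o = -5/23 (o = -5/(19 - 1*(-4)) = -5/(19 + 4) = -5/23 ≈ -0.21739)
(p(-10) + o)² = (2 - 5/23)² = (41/23)² = 1681/529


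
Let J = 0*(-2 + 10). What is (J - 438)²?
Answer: 191844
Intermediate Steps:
J = 0 (J = 0*8 = 0)
(J - 438)² = (0 - 438)² = (-438)² = 191844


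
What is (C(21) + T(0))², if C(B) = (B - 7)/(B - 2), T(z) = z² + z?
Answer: 196/361 ≈ 0.54294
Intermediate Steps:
T(z) = z + z²
C(B) = (-7 + B)/(-2 + B)
(C(21) + T(0))² = ((-7 + 21)/(-2 + 21) + 0*(1 + 0))² = (14/19 + 0*1)² = ((1/19)*14 + 0)² = (14/19 + 0)² = (14/19)² = 196/361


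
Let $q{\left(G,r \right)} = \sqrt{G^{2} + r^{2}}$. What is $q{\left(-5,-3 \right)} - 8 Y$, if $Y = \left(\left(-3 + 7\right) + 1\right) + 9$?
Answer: $-112 + \sqrt{34} \approx -106.17$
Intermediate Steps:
$Y = 14$ ($Y = \left(4 + 1\right) + 9 = 5 + 9 = 14$)
$q{\left(-5,-3 \right)} - 8 Y = \sqrt{\left(-5\right)^{2} + \left(-3\right)^{2}} - 112 = \sqrt{25 + 9} - 112 = \sqrt{34} - 112 = -112 + \sqrt{34}$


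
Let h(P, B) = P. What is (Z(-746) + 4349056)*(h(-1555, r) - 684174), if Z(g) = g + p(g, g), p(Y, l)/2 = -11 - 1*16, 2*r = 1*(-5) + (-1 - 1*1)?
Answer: -2981725238624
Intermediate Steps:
r = -7/2 (r = (1*(-5) + (-1 - 1*1))/2 = (-5 + (-1 - 1))/2 = (-5 - 2)/2 = (½)*(-7) = -7/2 ≈ -3.5000)
p(Y, l) = -54 (p(Y, l) = 2*(-11 - 1*16) = 2*(-11 - 16) = 2*(-27) = -54)
Z(g) = -54 + g (Z(g) = g - 54 = -54 + g)
(Z(-746) + 4349056)*(h(-1555, r) - 684174) = ((-54 - 746) + 4349056)*(-1555 - 684174) = (-800 + 4349056)*(-685729) = 4348256*(-685729) = -2981725238624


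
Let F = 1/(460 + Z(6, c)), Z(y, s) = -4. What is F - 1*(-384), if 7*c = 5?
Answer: 175105/456 ≈ 384.00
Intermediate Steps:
c = 5/7 (c = (1/7)*5 = 5/7 ≈ 0.71429)
F = 1/456 (F = 1/(460 - 4) = 1/456 ≈ 0.0021930)
F - 1*(-384) = 1/456 - 1*(-384) = 1/456 + 384 = 175105/456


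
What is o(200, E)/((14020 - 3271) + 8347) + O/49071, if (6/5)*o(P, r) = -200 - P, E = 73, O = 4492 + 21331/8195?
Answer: 6469574182/87263695365 ≈ 0.074138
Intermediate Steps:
O = 36833271/8195 (O = 4492 + 21331*(1/8195) = 4492 + 21331/8195 = 36833271/8195 ≈ 4494.6)
o(P, r) = -500/3 - 5*P/6 (o(P, r) = 5*(-200 - P)/6 = -500/3 - 5*P/6)
o(200, E)/((14020 - 3271) + 8347) + O/49071 = (-500/3 - ⅚*200)/((14020 - 3271) + 8347) + (36833271/8195)/49071 = (-500/3 - 500/3)/(10749 + 8347) + (36833271/8195)*(1/49071) = -1000/3/19096 + 12277757/134045615 = -1000/3*1/19096 + 12277757/134045615 = -125/7161 + 12277757/134045615 = 6469574182/87263695365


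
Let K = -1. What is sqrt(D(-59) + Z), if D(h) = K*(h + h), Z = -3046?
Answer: 4*I*sqrt(183) ≈ 54.111*I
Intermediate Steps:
D(h) = -2*h (D(h) = -(h + h) = -2*h)
sqrt(D(-59) + Z) = sqrt(-2*(-59) - 3046) = sqrt(118 - 3046) = sqrt(-2928) = 4*I*sqrt(183)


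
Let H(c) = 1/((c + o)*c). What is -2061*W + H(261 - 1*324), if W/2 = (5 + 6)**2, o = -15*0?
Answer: -1979586377/3969 ≈ -4.9876e+5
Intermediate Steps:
o = 0
W = 242 (W = 2*(5 + 6)**2 = 2*11**2 = 2*121 = 242)
H(c) = c**(-2) (H(c) = 1/((c + 0)*c) = 1/(c*c) = c**(-2))
-2061*W + H(261 - 1*324) = -2061*242 + (261 - 1*324)**(-2) = -498762 + (261 - 324)**(-2) = -498762 + (-63)**(-2) = -498762 + 1/3969 = -1979586377/3969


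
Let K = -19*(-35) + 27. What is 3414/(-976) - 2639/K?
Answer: -617269/84424 ≈ -7.3115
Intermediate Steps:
K = 692 (K = 665 + 27 = 692)
3414/(-976) - 2639/K = 3414/(-976) - 2639/692 = 3414*(-1/976) - 2639*1/692 = -1707/488 - 2639/692 = -617269/84424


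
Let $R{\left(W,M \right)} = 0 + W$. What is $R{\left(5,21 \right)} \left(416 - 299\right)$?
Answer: $585$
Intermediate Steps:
$R{\left(W,M \right)} = W$
$R{\left(5,21 \right)} \left(416 - 299\right) = 5 \left(416 - 299\right) = 5 \cdot 117 = 585$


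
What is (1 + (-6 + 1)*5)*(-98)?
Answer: 2352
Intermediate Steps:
(1 + (-6 + 1)*5)*(-98) = (1 - 5*5)*(-98) = (1 - 25)*(-98) = -24*(-98) = 2352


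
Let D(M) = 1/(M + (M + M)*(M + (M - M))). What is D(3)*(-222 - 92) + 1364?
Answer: 28330/21 ≈ 1349.0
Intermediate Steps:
D(M) = 1/(M + 2*M**2) (D(M) = 1/(M + (2*M)*(M + 0)) = 1/(M + (2*M)*M) = 1/(M + 2*M**2))
D(3)*(-222 - 92) + 1364 = (1/(3*(1 + 2*3)))*(-222 - 92) + 1364 = (1/(3*(1 + 6)))*(-314) + 1364 = ((1/3)/7)*(-314) + 1364 = ((1/3)*(1/7))*(-314) + 1364 = (1/21)*(-314) + 1364 = -314/21 + 1364 = 28330/21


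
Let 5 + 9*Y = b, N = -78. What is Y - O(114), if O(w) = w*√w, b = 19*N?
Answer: -1487/9 - 114*√114 ≈ -1382.4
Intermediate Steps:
b = -1482 (b = 19*(-78) = -1482)
Y = -1487/9 (Y = -5/9 + (⅑)*(-1482) = -5/9 - 494/3 = -1487/9 ≈ -165.22)
O(w) = w^(3/2)
Y - O(114) = -1487/9 - 114^(3/2) = -1487/9 - 114*√114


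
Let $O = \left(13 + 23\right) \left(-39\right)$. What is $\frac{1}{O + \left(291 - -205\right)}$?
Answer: $- \frac{1}{908} \approx -0.0011013$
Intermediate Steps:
$O = -1404$ ($O = 36 \left(-39\right) = -1404$)
$\frac{1}{O + \left(291 - -205\right)} = \frac{1}{-1404 + \left(291 - -205\right)} = \frac{1}{-1404 + \left(291 + 205\right)} = \frac{1}{-1404 + 496} = \frac{1}{-908} = - \frac{1}{908}$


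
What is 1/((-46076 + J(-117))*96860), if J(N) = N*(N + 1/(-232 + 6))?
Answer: -113/354475878350 ≈ -3.1878e-10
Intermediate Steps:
J(N) = N*(-1/226 + N) (J(N) = N*(N + 1/(-226)) = N*(N - 1/226) = N*(-1/226 + N))
1/((-46076 + J(-117))*96860) = 1/(-46076 - 117*(-1/226 - 117)*96860) = (1/96860)/(-46076 - 117*(-26443/226)) = (1/96860)/(-46076 + 3093831/226) = (1/96860)/(-7319345/226) = -226/7319345*1/96860 = -113/354475878350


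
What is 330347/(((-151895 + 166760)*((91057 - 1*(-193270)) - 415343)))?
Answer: -330347/1947552840 ≈ -0.00016962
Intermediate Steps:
330347/(((-151895 + 166760)*((91057 - 1*(-193270)) - 415343))) = 330347/((14865*((91057 + 193270) - 415343))) = 330347/((14865*(284327 - 415343))) = 330347/((14865*(-131016))) = 330347/(-1947552840) = 330347*(-1/1947552840) = -330347/1947552840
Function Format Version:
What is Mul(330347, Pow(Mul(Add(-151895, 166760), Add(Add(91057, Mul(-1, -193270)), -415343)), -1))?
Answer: Rational(-330347, 1947552840) ≈ -0.00016962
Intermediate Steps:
Mul(330347, Pow(Mul(Add(-151895, 166760), Add(Add(91057, Mul(-1, -193270)), -415343)), -1)) = Mul(330347, Pow(Mul(14865, Add(Add(91057, 193270), -415343)), -1)) = Mul(330347, Pow(Mul(14865, Add(284327, -415343)), -1)) = Mul(330347, Pow(Mul(14865, -131016), -1)) = Mul(330347, Pow(-1947552840, -1)) = Mul(330347, Rational(-1, 1947552840)) = Rational(-330347, 1947552840)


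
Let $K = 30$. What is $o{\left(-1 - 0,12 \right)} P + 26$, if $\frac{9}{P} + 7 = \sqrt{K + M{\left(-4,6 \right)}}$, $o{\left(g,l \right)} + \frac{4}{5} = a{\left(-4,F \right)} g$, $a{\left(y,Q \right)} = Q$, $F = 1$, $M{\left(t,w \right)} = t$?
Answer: $\frac{3557}{115} + \frac{81 \sqrt{26}}{115} \approx 34.522$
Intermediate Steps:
$o{\left(g,l \right)} = - \frac{4}{5} + g$ ($o{\left(g,l \right)} = - \frac{4}{5} + 1 g = - \frac{4}{5} + g$)
$P = \frac{9}{-7 + \sqrt{26}}$ ($P = \frac{9}{-7 + \sqrt{30 - 4}} = \frac{9}{-7 + \sqrt{26}} \approx -4.7344$)
$o{\left(-1 - 0,12 \right)} P + 26 = \left(- \frac{4}{5} - 1\right) \left(- \frac{63}{23} - \frac{9 \sqrt{26}}{23}\right) + 26 = - \frac{9 \left(- \frac{63}{23} - \frac{9 \sqrt{26}}{23}\right)}{5} + 26 = \left(\frac{567}{115} + \frac{81 \sqrt{26}}{115}\right) + 26 = \frac{3557}{115} + \frac{81 \sqrt{26}}{115}$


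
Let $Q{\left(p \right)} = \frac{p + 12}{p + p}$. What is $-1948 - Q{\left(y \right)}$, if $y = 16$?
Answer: $- \frac{15591}{8} \approx -1948.9$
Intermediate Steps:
$Q{\left(p \right)} = \frac{12 + p}{2 p}$
$-1948 - Q{\left(y \right)} = -1948 - \frac{12 + 16}{2 \cdot 16} = -1948 - \frac{1}{2} \cdot \frac{1}{16} \cdot 28 = -1948 - \frac{7}{8} = - \frac{15591}{8}$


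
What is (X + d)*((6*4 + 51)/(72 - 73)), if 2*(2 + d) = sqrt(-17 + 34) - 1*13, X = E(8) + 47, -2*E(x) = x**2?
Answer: -975/2 - 75*sqrt(17)/2 ≈ -642.12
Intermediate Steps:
E(x) = -x**2/2
X = 15 (X = -1/2*8**2 + 47 = -1/2*64 + 47 = -32 + 47 = 15)
d = -17/2 + sqrt(17)/2 (d = -2 + (sqrt(-17 + 34) - 1*13)/2 = -2 + (sqrt(17) - 13)/2 = -2 + (-13 + sqrt(17))/2 = -2 + (-13/2 + sqrt(17)/2) = -17/2 + sqrt(17)/2 ≈ -6.4384)
(X + d)*((6*4 + 51)/(72 - 73)) = (15 + (-17/2 + sqrt(17)/2))*((6*4 + 51)/(72 - 73)) = (13/2 + sqrt(17)/2)*((24 + 51)/(-1)) = (13/2 + sqrt(17)/2)*(75*(-1)) = (13/2 + sqrt(17)/2)*(-75) = -975/2 - 75*sqrt(17)/2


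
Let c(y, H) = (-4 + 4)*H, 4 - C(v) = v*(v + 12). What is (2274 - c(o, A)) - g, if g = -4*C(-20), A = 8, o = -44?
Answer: 1650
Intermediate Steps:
C(v) = 4 - v*(12 + v) (C(v) = 4 - v*(v + 12) = 4 - v*(12 + v))
c(y, H) = 0 (c(y, H) = 0*H = 0)
g = 624 (g = -4*(4 - 1*(-20)² - 12*(-20)) = -4*(4 - 1*400 + 240) = -4*(4 - 400 + 240) = -4*(-156) = 624)
(2274 - c(o, A)) - g = (2274 - 1*0) - 1*624 = (2274 + 0) - 624 = 2274 - 624 = 1650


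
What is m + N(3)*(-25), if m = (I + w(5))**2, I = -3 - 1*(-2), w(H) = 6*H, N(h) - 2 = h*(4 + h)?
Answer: 266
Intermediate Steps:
N(h) = 2 + h*(4 + h)
I = -1 (I = -3 + 2 = -1)
m = 841 (m = (-1 + 6*5)**2 = (-1 + 30)**2 = 29**2 = 841)
m + N(3)*(-25) = 841 + (2 + 3**2 + 4*3)*(-25) = 841 + (2 + 9 + 12)*(-25) = 841 + 23*(-25) = 841 - 575 = 266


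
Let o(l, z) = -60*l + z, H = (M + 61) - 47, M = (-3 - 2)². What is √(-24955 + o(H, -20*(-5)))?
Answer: 7*I*√555 ≈ 164.91*I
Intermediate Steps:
M = 25 (M = (-5)² = 25)
H = 39 (H = (25 + 61) - 47 = 86 - 47 = 39)
o(l, z) = z - 60*l
√(-24955 + o(H, -20*(-5))) = √(-24955 + (-20*(-5) - 60*39)) = √(-24955 + (100 - 2340)) = √(-24955 - 2240) = √(-27195) = 7*I*√555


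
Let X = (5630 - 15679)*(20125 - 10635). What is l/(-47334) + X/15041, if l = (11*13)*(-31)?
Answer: -26709708323/4212726 ≈ -6340.2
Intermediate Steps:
X = -95365010 (X = -10049*9490 = -95365010)
l = -4433 (l = 143*(-31) = -4433)
l/(-47334) + X/15041 = -4433/(-47334) - 95365010/15041 = -4433*(-1/47334) - 95365010*1/15041 = 4433/47334 - 564290/89 = -26709708323/4212726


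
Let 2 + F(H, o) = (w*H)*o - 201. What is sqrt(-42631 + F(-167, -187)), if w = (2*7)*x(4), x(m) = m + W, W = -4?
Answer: 11*I*sqrt(354) ≈ 206.96*I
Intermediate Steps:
x(m) = -4 + m (x(m) = m - 4 = -4 + m)
w = 0 (w = (2*7)*(-4 + 4) = 14*0 = 0)
F(H, o) = -203 (F(H, o) = -2 + ((0*H)*o - 201) = -2 + (0*o - 201) = -2 + (0 - 201) = -2 - 201 = -203)
sqrt(-42631 + F(-167, -187)) = sqrt(-42631 - 203) = sqrt(-42834) = 11*I*sqrt(354)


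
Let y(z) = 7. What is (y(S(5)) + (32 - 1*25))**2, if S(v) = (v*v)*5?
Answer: 196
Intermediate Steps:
S(v) = 5*v**2 (S(v) = v**2*5 = 5*v**2)
(y(S(5)) + (32 - 1*25))**2 = (7 + (32 - 1*25))**2 = (7 + (32 - 25))**2 = (7 + 7)**2 = 14**2 = 196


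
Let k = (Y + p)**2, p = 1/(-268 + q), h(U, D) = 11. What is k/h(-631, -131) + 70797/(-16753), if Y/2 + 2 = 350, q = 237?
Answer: 708858955958/16099633 ≈ 44030.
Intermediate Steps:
Y = 696 (Y = -4 + 2*350 = -4 + 700 = 696)
p = -1/31 (p = 1/(-268 + 237) = 1/(-31) = -1/31 ≈ -0.032258)
k = 465480625/961 (k = (696 - 1/31)**2 = (21575/31)**2 = 465480625/961 ≈ 4.8437e+5)
k/h(-631, -131) + 70797/(-16753) = (465480625/961)/11 + 70797/(-16753) = (465480625/961)*(1/11) + 70797*(-1/16753) = 465480625/10571 - 70797/16753 = 708858955958/16099633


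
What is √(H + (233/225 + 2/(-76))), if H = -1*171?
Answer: I*√55229998/570 ≈ 13.038*I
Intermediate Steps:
H = -171
√(H + (233/225 + 2/(-76))) = √(-171 + (233/225 + 2/(-76))) = √(-171 + (233*(1/225) + 2*(-1/76))) = √(-171 + (233/225 - 1/38)) = √(-171 + 8629/8550) = √(-1453421/8550) = I*√55229998/570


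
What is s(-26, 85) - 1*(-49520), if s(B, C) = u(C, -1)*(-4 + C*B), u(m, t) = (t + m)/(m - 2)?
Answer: 3924184/83 ≈ 47279.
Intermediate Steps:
u(m, t) = (m + t)/(-2 + m)
s(B, C) = (-1 + C)*(-4 + B*C)/(-2 + C) (s(B, C) = ((C - 1)/(-2 + C))*(-4 + C*B) = ((-1 + C)/(-2 + C))*(-4 + B*C) = (-1 + C)*(-4 + B*C)/(-2 + C))
s(-26, 85) - 1*(-49520) = (-1 + 85)*(-4 - 26*85)/(-2 + 85) - 1*(-49520) = 84*(-4 - 2210)/83 + 49520 = (1/83)*84*(-2214) + 49520 = -185976/83 + 49520 = 3924184/83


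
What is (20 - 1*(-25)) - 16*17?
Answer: -227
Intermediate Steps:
(20 - 1*(-25)) - 16*17 = (20 + 25) - 272 = 45 - 272 = -227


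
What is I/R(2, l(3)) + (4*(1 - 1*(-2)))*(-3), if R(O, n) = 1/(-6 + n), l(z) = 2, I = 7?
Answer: -64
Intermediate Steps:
I/R(2, l(3)) + (4*(1 - 1*(-2)))*(-3) = 7/(1/(-6 + 2)) + (4*(1 - 1*(-2)))*(-3) = 7/(1/(-4)) + (4*(1 + 2))*(-3) = 7/(-1/4) + (4*3)*(-3) = 7*(-4) + 12*(-3) = -28 - 36 = -64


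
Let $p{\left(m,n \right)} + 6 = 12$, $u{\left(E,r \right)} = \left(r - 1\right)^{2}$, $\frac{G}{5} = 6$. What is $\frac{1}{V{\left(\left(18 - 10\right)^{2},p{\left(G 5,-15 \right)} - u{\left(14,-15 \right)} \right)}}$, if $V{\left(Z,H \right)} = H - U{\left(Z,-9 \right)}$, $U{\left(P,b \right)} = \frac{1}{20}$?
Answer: $- \frac{20}{5001} \approx -0.0039992$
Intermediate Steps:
$G = 30$ ($G = 5 \cdot 6 = 30$)
$u{\left(E,r \right)} = \left(-1 + r\right)^{2}$
$p{\left(m,n \right)} = 6$ ($p{\left(m,n \right)} = -6 + 12 = 6$)
$U{\left(P,b \right)} = \frac{1}{20}$
$V{\left(Z,H \right)} = - \frac{1}{20} + H$ ($V{\left(Z,H \right)} = H - \frac{1}{20} = - \frac{1}{20} + H$)
$\frac{1}{V{\left(\left(18 - 10\right)^{2},p{\left(G 5,-15 \right)} - u{\left(14,-15 \right)} \right)}} = \frac{1}{- \frac{1}{20} + \left(6 - \left(-1 - 15\right)^{2}\right)} = \frac{1}{- \frac{1}{20} + \left(6 - \left(-16\right)^{2}\right)} = \frac{1}{- \frac{1}{20} + \left(6 - 256\right)} = \frac{1}{- \frac{1}{20} - 250} = \frac{1}{- \frac{5001}{20}} = - \frac{20}{5001}$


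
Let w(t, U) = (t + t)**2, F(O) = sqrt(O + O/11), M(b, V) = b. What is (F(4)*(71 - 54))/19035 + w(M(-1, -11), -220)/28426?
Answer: 2/14213 + 68*sqrt(33)/209385 ≈ 0.0020063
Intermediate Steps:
F(O) = 2*sqrt(33)*sqrt(O)/11 (F(O) = sqrt(O + O*(1/11)) = sqrt(O + O/11) = sqrt(12*O/11) = 2*sqrt(33)*sqrt(O)/11)
w(t, U) = 4*t**2 (w(t, U) = (2*t)**2 = 4*t**2)
(F(4)*(71 - 54))/19035 + w(M(-1, -11), -220)/28426 = ((2*sqrt(33)*sqrt(4)/11)*(71 - 54))/19035 + (4*(-1)**2)/28426 = (((2/11)*sqrt(33)*2)*17)*(1/19035) + (4*1)*(1/28426) = ((4*sqrt(33)/11)*17)*(1/19035) + 4*(1/28426) = (68*sqrt(33)/11)*(1/19035) + 2/14213 = 68*sqrt(33)/209385 + 2/14213 = 2/14213 + 68*sqrt(33)/209385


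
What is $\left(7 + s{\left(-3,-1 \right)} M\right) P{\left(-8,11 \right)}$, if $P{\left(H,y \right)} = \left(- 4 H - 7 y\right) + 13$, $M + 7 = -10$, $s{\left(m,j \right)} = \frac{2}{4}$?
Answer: $48$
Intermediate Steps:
$s{\left(m,j \right)} = \frac{1}{2}$ ($s{\left(m,j \right)} = 2 \cdot \frac{1}{4} = \frac{1}{2}$)
$M = -17$ ($M = -7 - 10 = -17$)
$P{\left(H,y \right)} = 13 - 7 y - 4 H$ ($P{\left(H,y \right)} = \left(- 7 y - 4 H\right) + 13 = 13 - 7 y - 4 H$)
$\left(7 + s{\left(-3,-1 \right)} M\right) P{\left(-8,11 \right)} = \left(7 + \frac{1}{2} \left(-17\right)\right) \left(13 - 77 - -32\right) = \left(7 - \frac{17}{2}\right) \left(13 - 77 + 32\right) = \left(- \frac{3}{2}\right) \left(-32\right) = 48$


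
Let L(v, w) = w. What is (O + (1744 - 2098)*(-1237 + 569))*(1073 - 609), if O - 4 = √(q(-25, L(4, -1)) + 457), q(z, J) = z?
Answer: 109724864 + 5568*√3 ≈ 1.0973e+8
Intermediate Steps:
O = 4 + 12*√3 (O = 4 + √(-25 + 457) = 4 + √432 = 4 + 12*√3 ≈ 24.785)
(O + (1744 - 2098)*(-1237 + 569))*(1073 - 609) = ((4 + 12*√3) + (1744 - 2098)*(-1237 + 569))*(1073 - 609) = ((4 + 12*√3) - 354*(-668))*464 = ((4 + 12*√3) + 236472)*464 = (236476 + 12*√3)*464 = 109724864 + 5568*√3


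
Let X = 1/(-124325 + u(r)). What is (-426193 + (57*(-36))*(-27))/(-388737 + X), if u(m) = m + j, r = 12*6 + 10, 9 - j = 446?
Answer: 46229972520/48467729161 ≈ 0.95383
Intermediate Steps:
j = -437 (j = 9 - 1*446 = 9 - 446 = -437)
r = 82 (r = 72 + 10 = 82)
u(m) = -437 + m (u(m) = m - 437 = -437 + m)
X = -1/124680 (X = 1/(-124325 + (-437 + 82)) = 1/(-124325 - 355) = 1/(-124680) = -1/124680 ≈ -8.0205e-6)
(-426193 + (57*(-36))*(-27))/(-388737 + X) = (-426193 + (57*(-36))*(-27))/(-388737 - 1/124680) = (-426193 - 2052*(-27))/(-48467729161/124680) = (-426193 + 55404)*(-124680/48467729161) = -370789*(-124680/48467729161) = 46229972520/48467729161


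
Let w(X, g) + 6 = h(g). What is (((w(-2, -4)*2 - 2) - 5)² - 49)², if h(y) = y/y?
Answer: 57600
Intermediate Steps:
h(y) = 1
w(X, g) = -5 (w(X, g) = -6 + 1 = -5)
(((w(-2, -4)*2 - 2) - 5)² - 49)² = (((-5*2 - 2) - 5)² - 49)² = (((-10 - 2) - 5)² - 49)² = ((-12 - 5)² - 49)² = ((-17)² - 49)² = (289 - 49)² = 240² = 57600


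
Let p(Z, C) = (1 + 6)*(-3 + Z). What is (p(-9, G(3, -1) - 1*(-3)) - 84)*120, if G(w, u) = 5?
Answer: -20160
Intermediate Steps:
p(Z, C) = -21 + 7*Z (p(Z, C) = 7*(-3 + Z) = -21 + 7*Z)
(p(-9, G(3, -1) - 1*(-3)) - 84)*120 = ((-21 + 7*(-9)) - 84)*120 = ((-21 - 63) - 84)*120 = (-84 - 84)*120 = -168*120 = -20160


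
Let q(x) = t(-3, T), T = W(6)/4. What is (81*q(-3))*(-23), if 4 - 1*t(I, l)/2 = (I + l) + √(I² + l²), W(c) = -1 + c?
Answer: -9315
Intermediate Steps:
T = 5/4 (T = (-1 + 6)/4 = 5*(¼) = 5/4 ≈ 1.2500)
t(I, l) = 8 - 2*I - 2*l - 2*√(I² + l²) (t(I, l) = 8 - 2*((I + l) + √(I² + l²)) = 8 - 2*(I + l + √(I² + l²)) = 8 + (-2*I - 2*l - 2*√(I² + l²)) = 8 - 2*I - 2*l - 2*√(I² + l²))
q(x) = 5 (q(x) = 8 - 2*(-3) - 2*5/4 - 2*√((-3)² + (5/4)²) = 8 + 6 - 5/2 - 2*√(9 + 25/16) = 8 + 6 - 5/2 - 2*√(169/16) = 8 + 6 - 5/2 - 2*13/4 = 8 + 6 - 5/2 - 13/2 = 5)
(81*q(-3))*(-23) = (81*5)*(-23) = 405*(-23) = -9315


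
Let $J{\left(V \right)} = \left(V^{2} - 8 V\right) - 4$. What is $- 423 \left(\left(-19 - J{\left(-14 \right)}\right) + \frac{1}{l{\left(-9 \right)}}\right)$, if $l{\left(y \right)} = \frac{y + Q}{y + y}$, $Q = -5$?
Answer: $\frac{952596}{7} \approx 1.3609 \cdot 10^{5}$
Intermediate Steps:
$J{\left(V \right)} = -4 + V^{2} - 8 V$
$l{\left(y \right)} = \frac{-5 + y}{2 y}$ ($l{\left(y \right)} = \frac{y - 5}{y + y} = \frac{-5 + y}{2 y}$)
$- 423 \left(\left(-19 - J{\left(-14 \right)}\right) + \frac{1}{l{\left(-9 \right)}}\right) = - 423 \left(\left(-19 - \left(-4 + \left(-14\right)^{2} - -112\right)\right) + \frac{1}{\frac{1}{2} \frac{1}{-9} \left(-5 - 9\right)}\right) = - 423 \left(\left(-19 - \left(-4 + 196 + 112\right)\right) + \frac{1}{\frac{1}{2} \left(- \frac{1}{9}\right) \left(-14\right)}\right) = - 423 \left(\left(-19 - 304\right) + \frac{1}{\frac{7}{9}}\right) = - 423 \left(\left(-19 - 304\right) + \frac{9}{7}\right) = - 423 \left(-323 + \frac{9}{7}\right) = \left(-423\right) \left(- \frac{2252}{7}\right) = \frac{952596}{7}$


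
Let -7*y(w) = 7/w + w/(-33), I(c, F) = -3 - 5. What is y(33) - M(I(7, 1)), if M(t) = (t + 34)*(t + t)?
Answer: 96122/231 ≈ 416.11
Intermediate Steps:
I(c, F) = -8
M(t) = 2*t*(34 + t) (M(t) = (34 + t)*(2*t) = 2*t*(34 + t))
y(w) = -1/w + w/231 (y(w) = -(7/w + w/(-33))/7 = -(7/w + w*(-1/33))/7 = -(7/w - w/33)/7 = -1/w + w/231)
y(33) - M(I(7, 1)) = (-1/33 + (1/231)*33) - 2*(-8)*(34 - 8) = (-1*1/33 + ⅐) - 2*(-8)*26 = (-1/33 + ⅐) - 1*(-416) = 26/231 + 416 = 96122/231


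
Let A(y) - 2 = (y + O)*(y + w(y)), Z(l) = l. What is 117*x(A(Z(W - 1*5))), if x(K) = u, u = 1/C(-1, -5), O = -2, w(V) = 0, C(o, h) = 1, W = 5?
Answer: 117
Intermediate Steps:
u = 1 (u = 1/1 = 1)
A(y) = 2 + y*(-2 + y) (A(y) = 2 + (y - 2)*(y + 0) = 2 + (-2 + y)*y = 2 + y*(-2 + y))
x(K) = 1
117*x(A(Z(W - 1*5))) = 117*1 = 117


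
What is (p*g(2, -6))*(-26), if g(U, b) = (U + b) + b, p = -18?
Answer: -4680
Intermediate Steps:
g(U, b) = U + 2*b
(p*g(2, -6))*(-26) = -18*(2 + 2*(-6))*(-26) = -18*(2 - 12)*(-26) = -18*(-10)*(-26) = 180*(-26) = -4680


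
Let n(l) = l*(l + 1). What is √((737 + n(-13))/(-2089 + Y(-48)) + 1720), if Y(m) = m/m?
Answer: √208247086/348 ≈ 41.468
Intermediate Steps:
Y(m) = 1
n(l) = l*(1 + l)
√((737 + n(-13))/(-2089 + Y(-48)) + 1720) = √((737 - 13*(1 - 13))/(-2089 + 1) + 1720) = √((737 - 13*(-12))/(-2088) + 1720) = √((737 + 156)*(-1/2088) + 1720) = √(893*(-1/2088) + 1720) = √(-893/2088 + 1720) = √(3590467/2088) = √208247086/348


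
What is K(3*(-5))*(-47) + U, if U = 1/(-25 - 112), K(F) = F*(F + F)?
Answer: -2897551/137 ≈ -21150.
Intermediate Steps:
K(F) = 2*F**2 (K(F) = F*(2*F) = 2*F**2)
U = -1/137 (U = 1/(-137) = -1/137 ≈ -0.0072993)
K(3*(-5))*(-47) + U = (2*(3*(-5))**2)*(-47) - 1/137 = (2*(-15)**2)*(-47) - 1/137 = (2*225)*(-47) - 1/137 = 450*(-47) - 1/137 = -21150 - 1/137 = -2897551/137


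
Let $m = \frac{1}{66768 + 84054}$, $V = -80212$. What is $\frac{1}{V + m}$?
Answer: $- \frac{150822}{12097734263} \approx -1.2467 \cdot 10^{-5}$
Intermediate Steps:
$m = \frac{1}{150822} \approx 6.6303 \cdot 10^{-6}$
$\frac{1}{V + m} = \frac{1}{-80212 + \frac{1}{150822}} = \frac{1}{- \frac{12097734263}{150822}} = - \frac{150822}{12097734263}$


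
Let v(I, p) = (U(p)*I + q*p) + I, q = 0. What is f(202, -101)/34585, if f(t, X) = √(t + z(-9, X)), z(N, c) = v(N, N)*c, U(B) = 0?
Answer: √1111/34585 ≈ 0.00096376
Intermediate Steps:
v(I, p) = I (v(I, p) = (0*I + 0*p) + I = (0 + 0) + I = 0 + I = I)
z(N, c) = N*c
f(t, X) = √(t - 9*X)
f(202, -101)/34585 = √(202 - 9*(-101))/34585 = √(202 + 909)*(1/34585) = √1111*(1/34585) = √1111/34585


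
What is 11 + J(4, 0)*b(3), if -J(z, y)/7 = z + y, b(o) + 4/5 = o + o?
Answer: -673/5 ≈ -134.60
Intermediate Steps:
b(o) = -⅘ + 2*o (b(o) = -⅘ + (o + o) = -⅘ + 2*o)
J(z, y) = -7*y - 7*z (J(z, y) = -7*(z + y) = -7*(y + z) = -7*y - 7*z)
11 + J(4, 0)*b(3) = 11 + (-7*0 - 7*4)*(-⅘ + 2*3) = 11 + (0 - 28)*(-⅘ + 6) = 11 - 28*26/5 = 11 - 728/5 = -673/5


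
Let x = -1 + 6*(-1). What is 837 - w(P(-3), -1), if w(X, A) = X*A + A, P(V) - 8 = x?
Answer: 839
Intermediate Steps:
x = -7 (x = -1 - 6 = -7)
P(V) = 1 (P(V) = 8 - 7 = 1)
w(X, A) = A + A*X (w(X, A) = A*X + A = A + A*X)
837 - w(P(-3), -1) = 837 - (-1)*(1 + 1) = 837 - (-1)*2 = 837 - 1*(-2) = 837 + 2 = 839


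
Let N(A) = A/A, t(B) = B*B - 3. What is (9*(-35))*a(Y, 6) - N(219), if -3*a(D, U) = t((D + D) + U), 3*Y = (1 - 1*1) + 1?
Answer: 13052/3 ≈ 4350.7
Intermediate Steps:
t(B) = -3 + B² (t(B) = B² - 3 = -3 + B²)
Y = ⅓ (Y = ((1 - 1*1) + 1)/3 = ((1 - 1) + 1)/3 = (0 + 1)/3 = (⅓)*1 = ⅓ ≈ 0.33333)
a(D, U) = 1 - (U + 2*D)²/3 (a(D, U) = -(-3 + ((D + D) + U)²)/3 = -(-3 + (2*D + U)²)/3 = -(-3 + (U + 2*D)²)/3 = 1 - (U + 2*D)²/3)
N(A) = 1
(9*(-35))*a(Y, 6) - N(219) = (9*(-35))*(1 - (6 + 2*(⅓))²/3) - 1*1 = -315*(1 - (6 + ⅔)²/3) - 1 = -315*(1 - (20/3)²/3) - 1 = -315*(1 - ⅓*400/9) - 1 = -315*(1 - 400/27) - 1 = -315*(-373/27) - 1 = 13055/3 - 1 = 13052/3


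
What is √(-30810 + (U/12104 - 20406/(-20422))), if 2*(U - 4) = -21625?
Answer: I*√117658847963201704049/61796972 ≈ 175.53*I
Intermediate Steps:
U = -21617/2 (U = 4 + (½)*(-21625) = 4 - 21625/2 = -21617/2 ≈ -10809.)
√(-30810 + (U/12104 - 20406/(-20422))) = √(-30810 + (-21617/2/12104 - 20406/(-20422))) = √(-30810 + (-21617/2*1/12104 - 20406*(-1/20422))) = √(-30810 + (-21617/24208 + 10203/10211)) = √(-30810 + 26263037/247187888) = √(-7615832566243/247187888) = I*√117658847963201704049/61796972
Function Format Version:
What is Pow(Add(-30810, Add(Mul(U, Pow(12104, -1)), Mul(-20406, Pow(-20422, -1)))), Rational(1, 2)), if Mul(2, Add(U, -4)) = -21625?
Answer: Mul(Rational(1, 61796972), I, Pow(117658847963201704049, Rational(1, 2))) ≈ Mul(175.53, I)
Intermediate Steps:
U = Rational(-21617, 2) (U = Add(4, Mul(Rational(1, 2), -21625)) = Add(4, Rational(-21625, 2)) = Rational(-21617, 2) ≈ -10809.)
Pow(Add(-30810, Add(Mul(U, Pow(12104, -1)), Mul(-20406, Pow(-20422, -1)))), Rational(1, 2)) = Pow(Add(-30810, Add(Mul(Rational(-21617, 2), Pow(12104, -1)), Mul(-20406, Pow(-20422, -1)))), Rational(1, 2)) = Pow(Add(-30810, Add(Mul(Rational(-21617, 2), Rational(1, 12104)), Mul(-20406, Rational(-1, 20422)))), Rational(1, 2)) = Pow(Add(-30810, Add(Rational(-21617, 24208), Rational(10203, 10211))), Rational(1, 2)) = Pow(Add(-30810, Rational(26263037, 247187888)), Rational(1, 2)) = Pow(Rational(-7615832566243, 247187888), Rational(1, 2)) = Mul(Rational(1, 61796972), I, Pow(117658847963201704049, Rational(1, 2)))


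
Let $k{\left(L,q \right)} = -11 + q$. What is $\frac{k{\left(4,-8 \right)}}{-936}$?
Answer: $\frac{19}{936} \approx 0.020299$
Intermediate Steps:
$\frac{k{\left(4,-8 \right)}}{-936} = \frac{-11 - 8}{-936} = \left(-19\right) \left(- \frac{1}{936}\right) = \frac{19}{936}$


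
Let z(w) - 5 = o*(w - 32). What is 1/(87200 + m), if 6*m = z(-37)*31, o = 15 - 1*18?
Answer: 3/264886 ≈ 1.1326e-5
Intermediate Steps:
o = -3 (o = 15 - 18 = -3)
z(w) = 101 - 3*w (z(w) = 5 - 3*(w - 32) = 5 - 3*(-32 + w) = 5 + (96 - 3*w) = 101 - 3*w)
m = 3286/3 (m = ((101 - 3*(-37))*31)/6 = ((101 + 111)*31)/6 = (212*31)/6 = (1/6)*6572 = 3286/3 ≈ 1095.3)
1/(87200 + m) = 1/(87200 + 3286/3) = 1/(264886/3) = 3/264886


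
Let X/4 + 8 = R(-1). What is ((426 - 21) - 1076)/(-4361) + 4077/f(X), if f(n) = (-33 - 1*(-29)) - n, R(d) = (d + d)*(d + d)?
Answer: 5929283/17444 ≈ 339.90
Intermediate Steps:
R(d) = 4*d**2 (R(d) = (2*d)*(2*d) = 4*d**2)
X = -16 (X = -32 + 4*(4*(-1)**2) = -32 + 4*(4*1) = -32 + 4*4 = -32 + 16 = -16)
f(n) = -4 - n (f(n) = (-33 + 29) - n = -4 - n)
((426 - 21) - 1076)/(-4361) + 4077/f(X) = ((426 - 21) - 1076)/(-4361) + 4077/(-4 - 1*(-16)) = (405 - 1076)*(-1/4361) + 4077/(-4 + 16) = -671*(-1/4361) + 4077/12 = 671/4361 + 4077*(1/12) = 671/4361 + 1359/4 = 5929283/17444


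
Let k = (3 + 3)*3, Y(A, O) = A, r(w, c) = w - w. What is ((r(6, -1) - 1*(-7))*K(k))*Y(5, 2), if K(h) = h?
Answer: 630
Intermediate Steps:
r(w, c) = 0
k = 18 (k = 6*3 = 18)
((r(6, -1) - 1*(-7))*K(k))*Y(5, 2) = ((0 - 1*(-7))*18)*5 = ((0 + 7)*18)*5 = (7*18)*5 = 126*5 = 630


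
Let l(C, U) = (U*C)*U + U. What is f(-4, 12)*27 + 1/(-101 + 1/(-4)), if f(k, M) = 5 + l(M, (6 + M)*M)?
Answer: 6124616951/405 ≈ 1.5123e+7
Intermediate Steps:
l(C, U) = U + C*U**2 (l(C, U) = (C*U)*U + U = C*U**2 + U = U + C*U**2)
f(k, M) = 5 + M*(1 + M**2*(6 + M))*(6 + M) (f(k, M) = 5 + ((6 + M)*M)*(1 + M*((6 + M)*M)) = 5 + (M*(6 + M))*(1 + M*(M*(6 + M))) = 5 + (M*(6 + M))*(1 + M**2*(6 + M)) = 5 + M*(1 + M**2*(6 + M))*(6 + M))
f(-4, 12)*27 + 1/(-101 + 1/(-4)) = (5 + 12*(1 + 12**2*(6 + 12))*(6 + 12))*27 + 1/(-101 + 1/(-4)) = (5 + 12*(1 + 144*18)*18)*27 + 1/(-101 - 1/4) = (5 + 12*(1 + 2592)*18)*27 + 1/(-405/4) = (5 + 12*2593*18)*27 - 4/405 = (5 + 560088)*27 - 4/405 = 560093*27 - 4/405 = 15122511 - 4/405 = 6124616951/405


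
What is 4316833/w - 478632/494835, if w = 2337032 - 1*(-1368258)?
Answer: 439575387/2222432942 ≈ 0.19779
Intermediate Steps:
w = 3705290 (w = 2337032 + 1368258 = 3705290)
4316833/w - 478632/494835 = 4316833/3705290 - 478632/494835 = 4316833*(1/3705290) - 478632*1/494835 = 4316833/3705290 - 14504/14995 = 439575387/2222432942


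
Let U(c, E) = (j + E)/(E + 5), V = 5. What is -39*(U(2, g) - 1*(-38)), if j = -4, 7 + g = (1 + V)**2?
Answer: -51363/34 ≈ -1510.7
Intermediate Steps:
g = 29 (g = -7 + (1 + 5)**2 = -7 + 6**2 = -7 + 36 = 29)
U(c, E) = (-4 + E)/(5 + E) (U(c, E) = (-4 + E)/(E + 5) = (-4 + E)/(5 + E))
-39*(U(2, g) - 1*(-38)) = -39*((-4 + 29)/(5 + 29) - 1*(-38)) = -39*(25/34 + 38) = -39*1317/34 = -51363/34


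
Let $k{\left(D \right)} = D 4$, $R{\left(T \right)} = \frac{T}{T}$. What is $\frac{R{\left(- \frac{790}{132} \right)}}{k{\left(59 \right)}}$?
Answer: $\frac{1}{236} \approx 0.0042373$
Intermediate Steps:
$R{\left(T \right)} = 1$
$k{\left(D \right)} = 4 D$
$\frac{R{\left(- \frac{790}{132} \right)}}{k{\left(59 \right)}} = 1 \frac{1}{4 \cdot 59} = 1 \cdot \frac{1}{236} = \frac{1}{236}$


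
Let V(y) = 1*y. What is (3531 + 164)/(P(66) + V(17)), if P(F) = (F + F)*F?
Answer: 3695/8729 ≈ 0.42330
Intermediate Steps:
V(y) = y
P(F) = 2*F² (P(F) = (2*F)*F = 2*F²)
(3531 + 164)/(P(66) + V(17)) = (3531 + 164)/(2*66² + 17) = 3695/(2*4356 + 17) = 3695/(8712 + 17) = 3695/8729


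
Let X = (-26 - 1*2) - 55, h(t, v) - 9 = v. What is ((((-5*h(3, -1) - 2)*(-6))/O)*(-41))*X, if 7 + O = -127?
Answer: -428778/67 ≈ -6399.7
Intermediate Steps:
h(t, v) = 9 + v
O = -134 (O = -7 - 127 = -134)
X = -83 (X = (-26 - 2) - 55 = -28 - 55 = -83)
((((-5*h(3, -1) - 2)*(-6))/O)*(-41))*X = ((((-5*(9 - 1) - 2)*(-6))/(-134))*(-41))*(-83) = ((((-5*8 - 2)*(-6))*(-1/134))*(-41))*(-83) = ((((-40 - 2)*(-6))*(-1/134))*(-41))*(-83) = ((-42*(-6)*(-1/134))*(-41))*(-83) = ((252*(-1/134))*(-41))*(-83) = -126/67*(-41)*(-83) = (5166/67)*(-83) = -428778/67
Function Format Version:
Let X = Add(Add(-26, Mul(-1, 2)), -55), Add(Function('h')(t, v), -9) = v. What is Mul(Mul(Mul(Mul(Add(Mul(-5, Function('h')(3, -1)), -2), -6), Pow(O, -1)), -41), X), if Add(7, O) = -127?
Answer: Rational(-428778, 67) ≈ -6399.7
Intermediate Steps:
Function('h')(t, v) = Add(9, v)
O = -134 (O = Add(-7, -127) = -134)
X = -83 (X = Add(Add(-26, -2), -55) = Add(-28, -55) = -83)
Mul(Mul(Mul(Mul(Add(Mul(-5, Function('h')(3, -1)), -2), -6), Pow(O, -1)), -41), X) = Mul(Mul(Mul(Mul(Add(Mul(-5, Add(9, -1)), -2), -6), Pow(-134, -1)), -41), -83) = Mul(Mul(Mul(Mul(Add(Mul(-5, 8), -2), -6), Rational(-1, 134)), -41), -83) = Mul(Mul(Mul(Mul(Add(-40, -2), -6), Rational(-1, 134)), -41), -83) = Mul(Mul(Mul(Mul(-42, -6), Rational(-1, 134)), -41), -83) = Mul(Mul(Mul(252, Rational(-1, 134)), -41), -83) = Mul(Mul(Rational(-126, 67), -41), -83) = Mul(Rational(5166, 67), -83) = Rational(-428778, 67)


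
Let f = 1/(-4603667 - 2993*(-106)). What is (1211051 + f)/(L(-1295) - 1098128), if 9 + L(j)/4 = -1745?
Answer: -2595529952929/2368549593948 ≈ -1.0958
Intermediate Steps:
L(j) = -7016 (L(j) = -36 + 4*(-1745) = -36 - 6980 = -7016)
f = -1/4286409 (f = 1/(-4603667 + 317258) = 1/(-4286409) = -1/4286409 ≈ -2.3330e-7)
(1211051 + f)/(L(-1295) - 1098128) = (1211051 - 1/4286409)/(-7016 - 1098128) = (5191059905858/4286409)/(-1105144) = (5191059905858/4286409)*(-1/1105144) = -2595529952929/2368549593948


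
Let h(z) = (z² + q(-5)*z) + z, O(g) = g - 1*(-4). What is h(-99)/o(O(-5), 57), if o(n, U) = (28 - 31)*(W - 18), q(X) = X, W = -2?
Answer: 3399/20 ≈ 169.95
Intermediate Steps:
O(g) = 4 + g (O(g) = g + 4 = 4 + g)
h(z) = z² - 4*z (h(z) = (z² - 5*z) + z = z² - 4*z)
o(n, U) = 60 (o(n, U) = (28 - 31)*(-2 - 18) = -3*(-20) = 60)
h(-99)/o(O(-5), 57) = -99*(-4 - 99)/60 = -99*(-103)*(1/60) = 10197*(1/60) = 3399/20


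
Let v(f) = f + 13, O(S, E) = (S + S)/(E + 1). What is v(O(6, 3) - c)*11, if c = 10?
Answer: 66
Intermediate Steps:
O(S, E) = 2*S/(1 + E) (O(S, E) = (2*S)/(1 + E) = 2*S/(1 + E))
v(f) = 13 + f
v(O(6, 3) - c)*11 = (13 + (2*6/(1 + 3) - 1*10))*11 = (13 + (2*6/4 - 10))*11 = (13 + (2*6*(1/4) - 10))*11 = (13 + (3 - 10))*11 = (13 - 7)*11 = 6*11 = 66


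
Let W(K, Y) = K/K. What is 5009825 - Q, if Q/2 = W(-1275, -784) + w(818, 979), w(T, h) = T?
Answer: 5008187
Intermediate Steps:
W(K, Y) = 1
Q = 1638 (Q = 2*(1 + 818) = 2*819 = 1638)
5009825 - Q = 5009825 - 1*1638 = 5009825 - 1638 = 5008187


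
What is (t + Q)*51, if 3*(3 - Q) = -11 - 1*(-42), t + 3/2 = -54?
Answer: -6409/2 ≈ -3204.5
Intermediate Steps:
t = -111/2 (t = -3/2 - 54 = -111/2 ≈ -55.500)
Q = -22/3 (Q = 3 - (-11 - 1*(-42))/3 = 3 - (-11 + 42)/3 = 3 - ⅓*31 = 3 - 31/3 = -22/3 ≈ -7.3333)
(t + Q)*51 = (-111/2 - 22/3)*51 = -377/6*51 = -6409/2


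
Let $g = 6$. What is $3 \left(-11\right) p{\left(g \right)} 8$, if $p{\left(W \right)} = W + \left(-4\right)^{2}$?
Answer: $-5808$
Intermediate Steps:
$p{\left(W \right)} = 16 + W$ ($p{\left(W \right)} = W + 16 = 16 + W$)
$3 \left(-11\right) p{\left(g \right)} 8 = 3 \left(-11\right) \left(16 + 6\right) 8 = \left(-33\right) 22 \cdot 8 = \left(-726\right) 8 = -5808$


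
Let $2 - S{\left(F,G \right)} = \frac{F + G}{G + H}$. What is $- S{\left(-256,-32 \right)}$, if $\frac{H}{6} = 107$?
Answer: $- \frac{754}{305} \approx -2.4721$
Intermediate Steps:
$H = 642$ ($H = 6 \cdot 107 = 642$)
$S{\left(F,G \right)} = 2 - \frac{F + G}{642 + G}$ ($S{\left(F,G \right)} = 2 - \frac{F + G}{G + 642} = 2 - \frac{F + G}{642 + G}$)
$- S{\left(-256,-32 \right)} = - \frac{1284 - 32 - -256}{642 - 32} = - \frac{1284 - 32 + 256}{610} = - \frac{1508}{610} = \left(-1\right) \frac{754}{305} = - \frac{754}{305}$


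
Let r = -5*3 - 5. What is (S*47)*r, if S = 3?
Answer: -2820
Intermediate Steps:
r = -20 (r = -15 - 5 = -20)
(S*47)*r = (3*47)*(-20) = 141*(-20) = -2820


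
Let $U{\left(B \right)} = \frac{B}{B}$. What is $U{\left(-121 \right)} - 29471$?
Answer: $-29470$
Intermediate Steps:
$U{\left(B \right)} = 1$
$U{\left(-121 \right)} - 29471 = 1 - 29471 = -29470$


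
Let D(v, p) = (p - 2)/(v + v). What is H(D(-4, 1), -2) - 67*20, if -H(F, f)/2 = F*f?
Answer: -2679/2 ≈ -1339.5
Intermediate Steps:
D(v, p) = (-2 + p)/(2*v) (D(v, p) = (-2 + p)/((2*v)) = (-2 + p)*(1/(2*v)) = (-2 + p)/(2*v))
H(F, f) = -2*F*f
H(D(-4, 1), -2) - 67*20 = -2*(1/2)*(-2 + 1)/(-4)*(-2) - 67*20 = -2*(1/2)*(-1/4)*(-1)*(-2) - 1340 = -2*1/8*(-2) - 1340 = 1/2 - 1340 = -2679/2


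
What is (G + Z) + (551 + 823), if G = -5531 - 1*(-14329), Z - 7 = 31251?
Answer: 41430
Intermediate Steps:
Z = 31258 (Z = 7 + 31251 = 31258)
G = 8798 (G = -5531 + 14329 = 8798)
(G + Z) + (551 + 823) = (8798 + 31258) + (551 + 823) = 40056 + 1374 = 41430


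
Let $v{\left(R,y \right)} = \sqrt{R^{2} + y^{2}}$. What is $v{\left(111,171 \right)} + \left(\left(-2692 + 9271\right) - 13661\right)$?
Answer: $-7082 + 3 \sqrt{4618} \approx -6878.1$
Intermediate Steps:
$v{\left(111,171 \right)} + \left(\left(-2692 + 9271\right) - 13661\right) = \sqrt{111^{2} + 171^{2}} + \left(\left(-2692 + 9271\right) - 13661\right) = \sqrt{12321 + 29241} + \left(6579 - 13661\right) = \sqrt{41562} - 7082 = 3 \sqrt{4618} - 7082 = -7082 + 3 \sqrt{4618}$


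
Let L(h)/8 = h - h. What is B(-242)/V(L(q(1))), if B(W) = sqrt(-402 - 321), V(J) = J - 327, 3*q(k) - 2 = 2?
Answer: -I*sqrt(723)/327 ≈ -0.082228*I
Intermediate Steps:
q(k) = 4/3 (q(k) = 2/3 + (1/3)*2 = 2/3 + 2/3 = 4/3)
L(h) = 0 (L(h) = 8*(h - h) = 8*0 = 0)
V(J) = -327 + J
B(W) = I*sqrt(723) (B(W) = sqrt(-723) = I*sqrt(723))
B(-242)/V(L(q(1))) = (I*sqrt(723))/(-327 + 0) = (I*sqrt(723))/(-327) = (I*sqrt(723))*(-1/327) = -I*sqrt(723)/327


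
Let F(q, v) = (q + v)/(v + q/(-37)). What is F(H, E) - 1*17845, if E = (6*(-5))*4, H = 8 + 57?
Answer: -16077938/901 ≈ -17845.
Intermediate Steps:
H = 65
E = -120 (E = -30*4 = -120)
F(q, v) = (q + v)/(v - q/37) (F(q, v) = (q + v)/(v + q*(-1/37)) = (q + v)/(v - q/37))
F(H, E) - 1*17845 = 37*(-1*65 - 1*(-120))/(65 - 37*(-120)) - 1*17845 = 37*(-65 + 120)/(65 + 4440) - 17845 = 37*55/4505 - 17845 = 37*(1/4505)*55 - 17845 = 407/901 - 17845 = -16077938/901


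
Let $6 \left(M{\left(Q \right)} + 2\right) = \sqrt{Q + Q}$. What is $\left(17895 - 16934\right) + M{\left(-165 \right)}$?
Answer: $959 + \frac{i \sqrt{330}}{6} \approx 959.0 + 3.0276 i$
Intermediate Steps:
$M{\left(Q \right)} = -2 + \frac{\sqrt{2} \sqrt{Q}}{6}$ ($M{\left(Q \right)} = -2 + \frac{\sqrt{Q + Q}}{6} = -2 + \frac{\sqrt{2 Q}}{6} = -2 + \frac{\sqrt{2} \sqrt{Q}}{6}$)
$\left(17895 - 16934\right) + M{\left(-165 \right)} = \left(17895 - 16934\right) - \left(2 - \frac{\sqrt{2} \sqrt{-165}}{6}\right) = 961 - \left(2 - \frac{\sqrt{2} i \sqrt{165}}{6}\right) = 961 - \left(2 - \frac{i \sqrt{330}}{6}\right) = 959 + \frac{i \sqrt{330}}{6}$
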